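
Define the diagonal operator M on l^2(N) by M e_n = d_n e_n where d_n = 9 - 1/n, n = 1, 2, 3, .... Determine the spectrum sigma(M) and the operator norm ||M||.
sigma(M) = {9 - 1/n : n ≥ 1} ∪ {9}; ||M|| = 9

A bounded diagonal operator on l^2 with diagonal entries d_n has spectrum equal to the closure of {d_n : n ≥ 1}: every d_n is an eigenvalue (with eigenvector e_n), so {d_n} ⊂ sigma(M); the spectrum is closed, so its closure is too; and for lambda not in the closure, (M - lambda I) has bounded inverse (the diagonal entries 1/(d_n - lambda) are bounded). For our sequence d_n = 9 - 1/n, n = 1, 2, 3, ...:
  - {d_n} = {9 - 1/n : n ≥ 1}; the only limit point is 9
  - closure = {9 - 1/n : n ≥ 1} ∪ {9}
For the norm: a diagonal operator has ||M|| = sup_n |d_n|. Here d_n = 9 - 1/n increases monotonically from d_1 = 8 toward 9, with all terms in [8, 9); so sup_n |d_n| = 9 (the supremum is the limit, not attained). So ||M|| = 9.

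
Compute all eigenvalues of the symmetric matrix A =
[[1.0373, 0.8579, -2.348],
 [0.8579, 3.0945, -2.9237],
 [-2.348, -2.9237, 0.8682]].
sigma(A) ≈ {-2, 1, 6}

A is real symmetric, so its spectrum consists of real eigenvalues. Expanding the characteristic polynomial of the displayed matrix gives
  det(λ I - A) = p(λ) = λ^3 + (-5)λ^2 + (-8)λ + (12).
Solving p(λ) = 0 yields eigenvalues ≈ -2, 1, 6. (A is shown rounded to 4 decimals, so these recover the underlying integer eigenvalues to within that precision.)
Verification: the trace of A = 5 equals the sum of eigenvalues 5, and det(A) ≈ -12.0006 matches the eigenvalue product -12.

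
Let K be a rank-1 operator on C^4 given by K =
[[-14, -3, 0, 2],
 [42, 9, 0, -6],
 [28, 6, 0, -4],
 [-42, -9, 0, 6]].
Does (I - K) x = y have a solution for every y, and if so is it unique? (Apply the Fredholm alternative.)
(I - K) is singular (det(I - K) = 0, i.e. 1 ∈ sigma(K)). (I - K) x = y is solvable iff y ⊥ ker((I - K)^*) = span{(-14, -3, 0, 2)}, i.e. iff -14y_1 - 3y_2 + 2y_4 = 0. When solvable, the solutions are x = y + c·(1, -3, -2, 3), c arbitrary (ker(I - K) = span{(1, -3, -2, 3)}, dimension 1).

K has rank 1, so it is an outer product K = u v^T: every row of K is a multiple of one row vector. Reading off the entries, u = (1, -3, -2, 3) and v = (-14, -3, 0, 2) (row i of K equals u_i·v^T). A rank-one matrix u v^T satisfies K u = u (v·u) and kills the (3)-dimensional subspace v^⊥, so its characteristic polynomial is lambda^3 (lambda - v·u) with v·u = tr K = 1. Hence the eigenvalues of I - K are 1 (multiplicity 3) and 1 - (1) = 0, so det(I - K) = 0. (Direct check: I - K =
[[15, 3, 0, -2],
 [-42, -8, 0, 6],
 [-28, -6, 1, 4],
 [42, 9, 0, -5]]
has determinant 0.) So 1 is an eigenvalue of K and (I - K) is not invertible. The finite-dimensional Fredholm alternative says: either (I - K) is invertible, or ker(I - K) ≠ {0} and then range(I - K) = ker((I - K)^*)^⊥, with dim ker(I - K) = dim ker((I - K)^*). We are in the second case, so we need both kernels. Kernel of I - K: (I - K) u = u - u (v·u) = u - u = 0, so ker(I - K) = span{u} = span{(1, -3, -2, 3)} (it is exactly 1-dimensional because rank(I - K) = 3). Kernel of the adjoint: K is real, so (I - K)^* = I - K^T = I - v u^T, and (I - v u^T) v = v - v (u·v) = 0; hence ker((I - K)^*) = span{v} = span{(-14, -3, 0, 2)}. Therefore (I - K) x = y is solvable iff <y, v> = 0, i.e. iff -14y_1 - 3y_2 + 2y_4 = 0. When this holds, K y = u (v·y) = 0, so (I - K) y = y and x = y is a particular solution; the full solution set is the line x = y + c·u = y + c·(1, -3, -2, 3), c ∈ C.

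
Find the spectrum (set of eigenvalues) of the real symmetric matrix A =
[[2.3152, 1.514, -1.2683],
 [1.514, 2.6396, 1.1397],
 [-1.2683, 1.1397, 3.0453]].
sigma(A) ≈ {0, 4} (4 with multiplicity 2)

A is real symmetric, so its spectrum consists of real eigenvalues. Expanding the characteristic polynomial of the displayed matrix gives
  det(λ I - A) = p(λ) = λ^3 + (-8)λ^2 + (16)λ + (0).
Solving p(λ) = 0 yields eigenvalues ≈ 0, 4, 4. (A is shown rounded to 4 decimals, so these recover the underlying integer eigenvalues to within that precision.)
Verification: the trace of A = 8 equals the sum of eigenvalues 8, and det(A) ≈ -0.0002 matches the eigenvalue product 0.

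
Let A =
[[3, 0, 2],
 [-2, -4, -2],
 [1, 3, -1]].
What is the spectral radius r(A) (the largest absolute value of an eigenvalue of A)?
r(A) ≈ 3.0612

The eigenvalues of A are the roots of its characteristic polynomial. With M = A (coefficients from the trace, the sum of principal 2x2 minors, and det A):
  p(λ) = det(λ I - M) = λ^3 + 2λ^2 - 7λ - 26.
No integer candidate from the rational root theorem (±divisors of 26) is a root, so the roots are irrational. The cubic discriminant is Δ = -9300 < 0, so there is one real root and a complex-conjugate pair. p(3) = -2 and p(4) = 42 have opposite signs, so a root lies in (3, 4); Newton's method refines it to λ ≈ 3.0612. Dividing out (λ - (3.0612)) leaves approximately λ^2 + 5.0612λ + 8.4934. For λ^2 + 5.0612λ + 8.4934 the discriminant is -8.3578. It is negative, so the remaining roots are the complex-conjugate pair λ ≈ -2.5306 ± 1.4455i. Their product equals the constant term, so |λ|^2 ≈ 8.4934 and |λ| ≈ 2.9143.
Thus the eigenvalues (to 4 decimals) are 3.0612 (modulus 3.0612); -2.5306 ± 1.4455i (modulus 2.9143). The spectral radius is the largest modulus: r(A) ≈ 3.0612. (Cross-check: r(A) ≤ ||A||_2 ≈ 5.9173; equality holds whenever A is normal, though it can also hold for some non-normal A.)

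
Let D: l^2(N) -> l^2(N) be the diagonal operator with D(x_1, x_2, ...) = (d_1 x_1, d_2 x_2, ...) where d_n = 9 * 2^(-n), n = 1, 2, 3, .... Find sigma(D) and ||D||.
sigma(D) = {9 * 2^(-n) : n ≥ 1} ∪ {0}; ||D|| = 9/2

A bounded diagonal operator on l^2 with diagonal entries d_n has spectrum equal to the closure of {d_n : n ≥ 1}: every d_n is an eigenvalue (with eigenvector e_n), so {d_n} ⊂ sigma(D); the spectrum is closed, so its closure is too; and for lambda not in the closure, (D - lambda I) has bounded inverse (the diagonal entries 1/(d_n - lambda) are bounded). For our sequence d_n = 9 * 2^(-n), n = 1, 2, 3, ...:
  - {d_n} = {9 * 2^(-n) : n ≥ 1}; the only limit point is 0
  - closure = {9 * 2^(-n) : n ≥ 1} ∪ {0}
For the norm: a diagonal operator has ||D|| = sup_n |d_n|. Here d_n = 9 * 2^(-n) is positive and decreasing, so sup_n |d_n| = d_1 = 9/2. So ||D|| = 9/2.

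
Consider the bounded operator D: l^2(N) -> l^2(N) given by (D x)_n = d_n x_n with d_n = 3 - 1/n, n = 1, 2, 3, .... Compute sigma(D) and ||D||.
sigma(D) = {3 - 1/n : n ≥ 1} ∪ {3}; ||D|| = 3

A bounded diagonal operator on l^2 with diagonal entries d_n has spectrum equal to the closure of {d_n : n ≥ 1}: every d_n is an eigenvalue (with eigenvector e_n), so {d_n} ⊂ sigma(D); the spectrum is closed, so its closure is too; and for lambda not in the closure, (D - lambda I) has bounded inverse (the diagonal entries 1/(d_n - lambda) are bounded). For our sequence d_n = 3 - 1/n, n = 1, 2, 3, ...:
  - {d_n} = {3 - 1/n : n ≥ 1}; the only limit point is 3
  - closure = {3 - 1/n : n ≥ 1} ∪ {3}
For the norm: a diagonal operator has ||D|| = sup_n |d_n|. Here d_n = 3 - 1/n increases monotonically from d_1 = 2 toward 3, with all terms in [2, 3); so sup_n |d_n| = 3 (the supremum is the limit, not attained). So ||D|| = 3.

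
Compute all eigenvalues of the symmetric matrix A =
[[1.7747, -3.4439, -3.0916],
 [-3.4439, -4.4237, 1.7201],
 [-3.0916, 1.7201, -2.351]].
sigma(A) ≈ {-6, -4, 5}

A is real symmetric, so its spectrum consists of real eigenvalues. Expanding the characteristic polynomial of the displayed matrix gives
  det(λ I - A) = p(λ) = λ^3 + (5)λ^2 + (-26)λ + (-120).
Solving p(λ) = 0 yields eigenvalues ≈ -6, -4, 5. (A is shown rounded to 4 decimals, so these recover the underlying integer eigenvalues to within that precision.)
Verification: the trace of A = -5 equals the sum of eigenvalues -5, and det(A) ≈ 120.0002 matches the eigenvalue product 120.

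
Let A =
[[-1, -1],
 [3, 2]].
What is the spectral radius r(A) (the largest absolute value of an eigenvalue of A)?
r(A) = 1

The eigenvalues of A are the roots of its characteristic polynomial. With M = A (coefficients from the trace and determinant):
  p(λ) = det(λ I - M) = λ^2 - λ + 1.
For λ^2 - λ + 1 the discriminant is -3. It is negative, so the roots are the complex-conjugate pair λ = 1/2 ± (sqrt(3)/2) i ≈ 0.5 ± 0.866i. For a conjugate pair the product of the roots equals the constant term, so |λ|^2 = 1 and |λ| = sqrt(1) = 1.
Thus the eigenvalues (to 4 decimals) are 0.5 ± 0.866i (modulus 1). The spectral radius is the largest modulus: r(A) = 1. (Cross-check: r(A) ≤ ||A||_2 ≈ 3.8643; equality holds whenever A is normal, though it can also hold for some non-normal A.)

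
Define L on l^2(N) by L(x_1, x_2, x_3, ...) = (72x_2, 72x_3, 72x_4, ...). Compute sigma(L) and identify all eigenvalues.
sigma(L) = closed disk {z in C : |z| ≤ 72}; sigma_p(L) = open disk {z in C : |z| < 72}

Note L = 72·V where V is the unit left shift (V x)_k = x_{k+1}; so sigma(L) = 72·sigma(V) and ||L|| = 72||V||. ||L x||^2 = 5184sum_{k≥2} |x_k|^2 ≤ 5184||x||^2, with equality on {x : x_1 = 0}, so ||L|| = 72. For any lambda with |lambda| < 72, set r = lambda/72 (|r| < 1); the vector x = (1, r, r^2, ...) is in l^2 and satisfies L x = 72(r, r^2, ...) = lambda x, so lambda is an eigenvalue. On the boundary |lambda| = 72 the geometric series diverges, so no l^2 eigenvector exists, but these lambda lie in the approximate point spectrum. Hence sigma(L) is the closed disk of radius 72 and sigma_p(L) is the open disk.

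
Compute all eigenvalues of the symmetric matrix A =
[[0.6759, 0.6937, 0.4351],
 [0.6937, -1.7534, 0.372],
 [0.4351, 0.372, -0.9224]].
sigma(A) ≈ {-2, -1, 1}

A is real symmetric, so its spectrum consists of real eigenvalues. Expanding the characteristic polynomial of the displayed matrix gives
  det(λ I - A) = p(λ) = λ^3 + (2)λ^2 + (-1)λ + (-2).
Solving p(λ) = 0 yields eigenvalues ≈ -2, -1, 1. (A is shown rounded to 4 decimals, so these recover the underlying integer eigenvalues to within that precision.)
Verification: the trace of A = -2 equals the sum of eigenvalues -2, and det(A) ≈ 2.0000 matches the eigenvalue product 2.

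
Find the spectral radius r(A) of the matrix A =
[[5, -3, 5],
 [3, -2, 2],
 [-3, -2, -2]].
r(A) ≈ 3.8838

The eigenvalues of A are the roots of its characteristic polynomial. With M = A (coefficients from the trace, the sum of principal 2x2 minors, and det A):
  p(λ) = det(λ I - M) = λ^3 - λ^2 + 12λ + 20.
No integer candidate from the rational root theorem (±divisors of 20) is a root, so the roots are irrational. The cubic discriminant is Δ = -21808 < 0, so there is one real root and a complex-conjugate pair. p(-2) = -16 and p(-1) = 6 have opposite signs, so a root lies in (-2, -1); Newton's method refines it to λ ≈ -1.3259. Dividing out (λ - (-1.3259)) leaves approximately λ^2 - 2.3259λ + 15.084. For λ^2 - 2.3259λ + 15.084 the discriminant is -54.926. It is negative, so the remaining roots are the complex-conjugate pair λ ≈ 1.163 ± 3.7056i. Their product equals the constant term, so |λ|^2 ≈ 15.084 and |λ| ≈ 3.8838.
Thus the eigenvalues (to 4 decimals) are -1.3259 (modulus 1.3259); 1.163 ± 3.7056i (modulus 3.8838). The spectral radius is the largest modulus: r(A) ≈ 3.8838. (Cross-check: r(A) ≤ ||A||_2 ≈ 9.0669; equality holds whenever A is normal, though it can also hold for some non-normal A.)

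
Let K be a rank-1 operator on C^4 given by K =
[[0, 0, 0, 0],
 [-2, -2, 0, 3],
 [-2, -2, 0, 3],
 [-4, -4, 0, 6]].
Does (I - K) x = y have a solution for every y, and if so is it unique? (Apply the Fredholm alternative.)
(I - K) is invertible (det(I - K) = -3 ≠ 0), so for every y in C^4 the equation (I - K) x = y has a unique solution.

K has rank 1, so it is an outer product K = u v^T: every row of K is a multiple of one row vector. Reading off the entries, u = (0, -1, -1, -2) and v = (2, 2, 0, -3) (row i of K equals u_i·v^T). A rank-one matrix u v^T satisfies K u = u (v·u) and kills the (3)-dimensional subspace v^⊥, so its characteristic polynomial is lambda^3 (lambda - v·u) with v·u = tr K = 4. Hence the eigenvalues of I - K are 1 (multiplicity 3) and 1 - (4) = -3, so det(I - K) = -3. (Direct check: I - K =
[[1, 0, 0, 0],
 [2, 3, 0, -3],
 [2, 2, 1, -3],
 [4, 4, 0, -5]]
has determinant -3.) The finite-dimensional Fredholm alternative says: either (I - K) is invertible, or ker(I - K) ≠ {0} and then range(I - K) = ker((I - K)^*)^⊥, with dim ker(I - K) = dim ker((I - K)^*). Since det(I - K) ≠ 0, 1 is not an eigenvalue of K and ker(I - K) = {0}, so we are in the first case: for every y there is a unique x = (I - K)^(-1) y. Explicitly, by the Sherman–Morrison formula, (I - u v^T)^(-1) = I + u v^T/(1 - v·u), i.e. (I - K)^(-1) = I + K/(-3).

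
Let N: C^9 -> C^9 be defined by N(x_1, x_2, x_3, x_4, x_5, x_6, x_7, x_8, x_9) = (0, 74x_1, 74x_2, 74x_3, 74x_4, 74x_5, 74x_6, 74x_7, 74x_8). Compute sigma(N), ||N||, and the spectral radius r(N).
sigma(N) = {0}; ||N|| = 74; r(N) = 0. (N is nilpotent with N^9 = 0.)

On C^9, N is a strictly lower-triangular matrix with 74 on the subdiagonal and zeros elsewhere, so its characteristic polynomial is lambda^9 and every eigenvalue is 0: sigma(N) = {0}. For the operator norm, N e_i = 74e_{i+1} for i = 1, ..., 8 and N e_9 = 0, so the singular values of N are 74 (with multiplicity 8) and 0; hence ||N|| = 74. The spectral radius r(N) = max|lambda| = 0. Note ||N|| > r(N) — characteristic of non-normal nilpotent operators. Indeed N^9 = 0.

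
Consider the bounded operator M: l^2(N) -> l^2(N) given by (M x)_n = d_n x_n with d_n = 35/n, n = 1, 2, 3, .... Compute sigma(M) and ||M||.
sigma(M) = {35/n : n ≥ 1} ∪ {0}; ||M|| = 35

A bounded diagonal operator on l^2 with diagonal entries d_n has spectrum equal to the closure of {d_n : n ≥ 1}: every d_n is an eigenvalue (with eigenvector e_n), so {d_n} ⊂ sigma(M); the spectrum is closed, so its closure is too; and for lambda not in the closure, (M - lambda I) has bounded inverse (the diagonal entries 1/(d_n - lambda) are bounded). For our sequence d_n = 35/n, n = 1, 2, 3, ...:
  - {d_n} = {35/n : n ≥ 1}; the only limit point is 0
  - closure = {35/n : n ≥ 1} ∪ {0}
For the norm: a diagonal operator has ||M|| = sup_n |d_n|. Here d_n = 35/n is positive and decreasing, so sup_n |d_n| = d_1 = 35. So ||M|| = 35.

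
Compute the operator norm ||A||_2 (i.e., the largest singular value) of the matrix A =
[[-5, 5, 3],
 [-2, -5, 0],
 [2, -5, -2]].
||A||_2 ≈ 9.8907 (= sqrt(largest eigenvalue of A^T A))

||A||_2 = sigma_max(A) = sqrt(lambda_max(A^T A)). Form the symmetric matrix M = A^T A =
[[33, -25, -19],
 [-25, 75, 25],
 [-19, 25, 13]].
Its characteristic polynomial (trace, sum of principal 2x2 minors, determinant of M give the coefficients) is
  p(λ) = det(λ I - M) = λ^3 - 121λ^2 + 2268λ - 100.
No integer candidate from the rational root theorem (±divisors of 100) is a root, so the roots are irrational. The cubic discriminant is Δ = 28431031856 > 0, so there are three distinct real roots. p(0) = -100 and p(1) = 2048 have opposite signs, so a root lies in (0, 1); Newton's method refines it to λ ≈ 0.0442. p(23) = 222 and p(24) = -1540 have opposite signs, so a root lies in (23, 24); Newton's method refines it to λ ≈ 23.1292. p(97) = -5920 and p(98) = 1272 have opposite signs, so a root lies in (97, 98); Newton's method refines it to λ ≈ 97.8266. Check (Vieta): the three roots sum to 121, matching tr M = 121.
So the eigenvalues of A^T A are ≈ 0.0442, 23.1292, 97.8266 (all ≥ 0, as they must be for A^T A). The largest is λ_max ≈ 97.8266, hence ||A||_2 = sqrt(λ_max) ≈ 9.8907.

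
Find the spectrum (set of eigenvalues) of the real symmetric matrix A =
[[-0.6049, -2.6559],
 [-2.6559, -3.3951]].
sigma(A) ≈ {-5, 1}

A is real symmetric, so its spectrum consists of real eigenvalues. Expanding the characteristic polynomial of the displayed matrix gives
  det(λ I - A) = p(λ) = λ^2 + (4)λ + (-5).
Solving p(λ) = 0 yields eigenvalues ≈ -5, 1. (A is shown rounded to 4 decimals, so these recover the underlying integer eigenvalues to within that precision.)
Verification: the trace of A = -4 equals the sum of eigenvalues -4, and det(A) ≈ -5.0001 matches the eigenvalue product -5.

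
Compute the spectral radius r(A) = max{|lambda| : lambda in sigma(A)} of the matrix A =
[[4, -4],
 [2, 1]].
r(A) = sqrt(12) ≈ 3.4641

The eigenvalues of A are the roots of its characteristic polynomial. With M = A (coefficients from the trace and determinant):
  p(λ) = det(λ I - M) = λ^2 - 5λ + 12.
For λ^2 - 5λ + 12 the discriminant is -23. It is negative, so the roots are the complex-conjugate pair λ = 5/2 ± (sqrt(23)/2) i ≈ 2.5 ± 2.3979i. For a conjugate pair the product of the roots equals the constant term, so |λ|^2 = 12 and |λ| = sqrt(12) ≈ 3.4641.
Thus the eigenvalues (to 4 decimals) are 2.5 ± 2.3979i (modulus 3.4641). The spectral radius is the largest modulus: r(A) = sqrt(12) ≈ 3.4641. (Cross-check: r(A) ≤ ||A||_2 ≈ 5.7079; equality holds whenever A is normal, though it can also hold for some non-normal A.)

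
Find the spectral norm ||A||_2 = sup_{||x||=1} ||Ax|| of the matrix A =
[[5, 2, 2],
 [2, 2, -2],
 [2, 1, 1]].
||A||_2 ≈ 6.5363 (= sqrt(largest eigenvalue of A^T A))

||A||_2 = sigma_max(A) = sqrt(lambda_max(A^T A)). Form the symmetric matrix M = A^T A =
[[33, 16, 8],
 [16, 9, 1],
 [8, 1, 9]].
Its characteristic polynomial (trace, sum of principal 2x2 minors, determinant of M give the coefficients) is
  p(λ) = det(λ I - M) = λ^3 - 51λ^2 + 354λ - 16.
No integer candidate from the rational root theorem (±divisors of 16) is a root, so the roots are irrational. The cubic discriminant is Δ = 145202436 > 0, so there are three distinct real roots. p(0) = -16 and p(1) = 288 have opposite signs, so a root lies in (0, 1); Newton's method refines it to λ ≈ 0.0455. p(8) = 64 and p(9) = -232 have opposite signs, so a root lies in (8, 9); Newton's method refines it to λ ≈ 8.2317. p(42) = -1024 and p(43) = 414 have opposite signs, so a root lies in (42, 43); Newton's method refines it to λ ≈ 42.7228. Check (Vieta): the three roots sum to 51, matching tr M = 51.
So the eigenvalues of A^T A are ≈ 0.0455, 8.2317, 42.7228 (all ≥ 0, as they must be for A^T A). The largest is λ_max ≈ 42.7228, hence ||A||_2 = sqrt(λ_max) ≈ 6.5363.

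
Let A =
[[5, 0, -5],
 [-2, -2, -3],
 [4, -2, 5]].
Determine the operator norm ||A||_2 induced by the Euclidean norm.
||A||_2 ≈ 7.7093 (= sqrt(largest eigenvalue of A^T A))

||A||_2 = sigma_max(A) = sqrt(lambda_max(A^T A)). Form the symmetric matrix M = A^T A =
[[45, -4, 1],
 [-4, 8, -4],
 [1, -4, 59]].
Its characteristic polynomial (trace, sum of principal 2x2 minors, determinant of M give the coefficients) is
  p(λ) = det(λ I - M) = λ^3 - 112λ^2 + 3454λ - 19600.
No integer candidate from the rational root theorem (±divisors of 19600) is a root, so the roots are irrational. The cubic discriminant is Δ = 786191648 > 0, so there are three distinct real roots. p(7) = -567 and p(8) = 1376 have opposite signs, so a root lies in (7, 8); Newton's method refines it to λ ≈ 7.2825. p(45) = 155 and p(46) = -372 have opposite signs, so a root lies in (45, 46); Newton's method refines it to λ ≈ 45.2847. p(59) = -307 and p(60) = 440 have opposite signs, so a root lies in (59, 60); Newton's method refines it to λ ≈ 59.4328. Check (Vieta): the three roots sum to 112, matching tr M = 112.
So the eigenvalues of A^T A are ≈ 7.2825, 45.2847, 59.4328 (all ≥ 0, as they must be for A^T A). The largest is λ_max ≈ 59.4328, hence ||A||_2 = sqrt(λ_max) ≈ 7.7093.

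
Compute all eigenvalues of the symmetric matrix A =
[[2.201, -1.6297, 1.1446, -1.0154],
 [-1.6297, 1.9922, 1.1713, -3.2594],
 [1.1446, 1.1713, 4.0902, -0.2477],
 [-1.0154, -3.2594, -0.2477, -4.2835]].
sigma(A) ≈ {-6, 1, 4, 5}

A is real symmetric, so its spectrum consists of real eigenvalues. Expanding the characteristic polynomial of the displayed matrix gives
  det(λ I - A) = p(λ) = λ^4 + (-4)λ^3 + (-31)λ^2 + (153.9959)λ + (-119.9878).
Solving p(λ) = 0 yields eigenvalues ≈ -6, 1, 4, 5. (A is shown rounded to 4 decimals, so these recover the underlying integer eigenvalues to within that precision.)
Verification: the trace of A = 4 equals the sum of eigenvalues 4, and det(A) ≈ -119.9878 matches the eigenvalue product -120.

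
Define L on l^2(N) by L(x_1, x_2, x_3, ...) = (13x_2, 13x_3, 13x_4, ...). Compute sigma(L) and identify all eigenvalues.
sigma(L) = closed disk {z in C : |z| ≤ 13}; sigma_p(L) = open disk {z in C : |z| < 13}

Note L = 13·V where V is the unit left shift (V x)_k = x_{k+1}; so sigma(L) = 13·sigma(V) and ||L|| = 13||V||. ||L x||^2 = 169sum_{k≥2} |x_k|^2 ≤ 169||x||^2, with equality on {x : x_1 = 0}, so ||L|| = 13. For any lambda with |lambda| < 13, set r = lambda/13 (|r| < 1); the vector x = (1, r, r^2, ...) is in l^2 and satisfies L x = 13(r, r^2, ...) = lambda x, so lambda is an eigenvalue. On the boundary |lambda| = 13 the geometric series diverges, so no l^2 eigenvector exists, but these lambda lie in the approximate point spectrum. Hence sigma(L) is the closed disk of radius 13 and sigma_p(L) is the open disk.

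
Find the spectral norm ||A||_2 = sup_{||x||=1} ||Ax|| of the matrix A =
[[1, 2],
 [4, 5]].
||A||_2 = sqrt((46 + sqrt(2080))/2) ≈ 6.7678 (= sqrt(largest eigenvalue of A^T A))

||A||_2 = sigma_max(A) = sqrt(lambda_max(A^T A)). Form the symmetric matrix M = A^T A =
[[17, 22],
 [22, 29]].
Its characteristic polynomial (trace, determinant of M give the coefficients) is
  p(λ) = det(λ I - M) = λ^2 - 46λ + 9.
For λ^2 - 46λ + 9 the discriminant is 2080. It is nonnegative but not a perfect square, so the roots are real and irrational: λ = (46 ± sqrt(2080))/2 ≈ 45.8035, 0.1965.
So the eigenvalues of A^T A are ≈ 0.1965, 45.8035 (all ≥ 0, as they must be for A^T A). The largest is λ_max = (46 + sqrt(2080))/2 ≈ 45.8035, hence ||A||_2 = sqrt(λ_max) = sqrt((46 + sqrt(2080))/2) ≈ 6.7678.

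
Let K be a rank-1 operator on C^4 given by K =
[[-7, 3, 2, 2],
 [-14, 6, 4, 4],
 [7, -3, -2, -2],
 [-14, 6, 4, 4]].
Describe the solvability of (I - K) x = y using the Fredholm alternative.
(I - K) is singular (det(I - K) = 0, i.e. 1 ∈ sigma(K)). (I - K) x = y is solvable iff y ⊥ ker((I - K)^*) = span{(-7, 3, 2, 2)}, i.e. iff -7y_1 + 3y_2 + 2y_3 + 2y_4 = 0. When solvable, the solutions are x = y + c·(1, 2, -1, 2), c arbitrary (ker(I - K) = span{(1, 2, -1, 2)}, dimension 1).

K has rank 1, so it is an outer product K = u v^T: every row of K is a multiple of one row vector. Reading off the entries, u = (1, 2, -1, 2) and v = (-7, 3, 2, 2) (row i of K equals u_i·v^T). A rank-one matrix u v^T satisfies K u = u (v·u) and kills the (3)-dimensional subspace v^⊥, so its characteristic polynomial is lambda^3 (lambda - v·u) with v·u = tr K = 1. Hence the eigenvalues of I - K are 1 (multiplicity 3) and 1 - (1) = 0, so det(I - K) = 0. (Direct check: I - K =
[[8, -3, -2, -2],
 [14, -5, -4, -4],
 [-7, 3, 3, 2],
 [14, -6, -4, -3]]
has determinant 0.) So 1 is an eigenvalue of K and (I - K) is not invertible. The finite-dimensional Fredholm alternative says: either (I - K) is invertible, or ker(I - K) ≠ {0} and then range(I - K) = ker((I - K)^*)^⊥, with dim ker(I - K) = dim ker((I - K)^*). We are in the second case, so we need both kernels. Kernel of I - K: (I - K) u = u - u (v·u) = u - u = 0, so ker(I - K) = span{u} = span{(1, 2, -1, 2)} (it is exactly 1-dimensional because rank(I - K) = 3). Kernel of the adjoint: K is real, so (I - K)^* = I - K^T = I - v u^T, and (I - v u^T) v = v - v (u·v) = 0; hence ker((I - K)^*) = span{v} = span{(-7, 3, 2, 2)}. Therefore (I - K) x = y is solvable iff <y, v> = 0, i.e. iff -7y_1 + 3y_2 + 2y_3 + 2y_4 = 0. When this holds, K y = u (v·y) = 0, so (I - K) y = y and x = y is a particular solution; the full solution set is the line x = y + c·u = y + c·(1, 2, -1, 2), c ∈ C.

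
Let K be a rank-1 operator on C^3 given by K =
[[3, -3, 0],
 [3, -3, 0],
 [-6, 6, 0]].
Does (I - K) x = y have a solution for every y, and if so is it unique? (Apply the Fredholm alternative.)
(I - K) is invertible (det(I - K) = 1 ≠ 0), so for every y in C^3 the equation (I - K) x = y has a unique solution.

K has rank 1, so it is an outer product K = u v^T: every row of K is a multiple of one row vector. Reading off the entries, u = (1, 1, -2) and v = (3, -3, 0) (row i of K equals u_i·v^T). A rank-one matrix u v^T satisfies K u = u (v·u) and kills the (2)-dimensional subspace v^⊥, so its characteristic polynomial is lambda^2 (lambda - v·u) with v·u = tr K = 0. Hence the eigenvalues of I - K are 1 (multiplicity 2) and 1 - (0) = 1, so det(I - K) = 1. (Direct check: I - K =
[[-2, 3, 0],
 [-3, 4, 0],
 [6, -6, 1]]
has determinant 1.) The finite-dimensional Fredholm alternative says: either (I - K) is invertible, or ker(I - K) ≠ {0} and then range(I - K) = ker((I - K)^*)^⊥, with dim ker(I - K) = dim ker((I - K)^*). Since det(I - K) ≠ 0, 1 is not an eigenvalue of K and ker(I - K) = {0}, so we are in the first case: for every y there is a unique x = (I - K)^(-1) y. Explicitly, by the Sherman–Morrison formula, (I - u v^T)^(-1) = I + u v^T/(1 - v·u), i.e. (I - K)^(-1) = I + K.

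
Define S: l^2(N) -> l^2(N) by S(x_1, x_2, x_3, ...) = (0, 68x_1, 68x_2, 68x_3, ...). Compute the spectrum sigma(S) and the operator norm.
sigma(S) = closed disk {z in C : |z| ≤ 68}; ||S|| = 68

Note S = 68·U where U is the unit right shift (U x)_k = x_{k-1} (with x_0 := 0); so ||S|| = 68||U|| and sigma(S) = 68·sigma(U). ||S x||^2 = sum_{k≥1} |68x_k|^2 = 4624||x||^2, so ||S|| = 68 and sigma(S) ⊂ {|z| ≤ 68}. For any |lambda| < 68, the equation (S - lambda I) x = 0 forces x_1 = 0, then 68x_k = lambda x_{k+1} ⇒ x = 0, so S has no eigenvalues. But (S - lambda I) is not surjective for |lambda| < 68: solving (S - lambda I) x = e_1 would require x_n proportional to (lambda/68)^(-n), which is not in l^2. So every |lambda| < 68 lies in the residual spectrum. The boundary |lambda| = 68 is in the approximate point spectrum (the spectrum is closed). Hence sigma(S) is the closed disk of radius 68.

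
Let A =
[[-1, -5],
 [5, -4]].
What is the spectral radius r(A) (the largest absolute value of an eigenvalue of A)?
r(A) = sqrt(29) ≈ 5.3852

The eigenvalues of A are the roots of its characteristic polynomial. With M = A (coefficients from the trace and determinant):
  p(λ) = det(λ I - M) = λ^2 + 5λ + 29.
For λ^2 + 5λ + 29 the discriminant is -91. It is negative, so the roots are the complex-conjugate pair λ = -5/2 ± (sqrt(91)/2) i ≈ -2.5 ± 4.7697i. For a conjugate pair the product of the roots equals the constant term, so |λ|^2 = 29 and |λ| = sqrt(29) ≈ 5.3852.
Thus the eigenvalues (to 4 decimals) are -2.5 ± 4.7697i (modulus 5.3852). The spectral radius is the largest modulus: r(A) = sqrt(29) ≈ 5.3852. (Cross-check: r(A) ≤ ||A||_2 ≈ 7.0902; equality holds whenever A is normal, though it can also hold for some non-normal A.)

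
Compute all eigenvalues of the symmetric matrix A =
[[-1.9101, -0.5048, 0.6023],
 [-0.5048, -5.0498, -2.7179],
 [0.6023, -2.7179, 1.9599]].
sigma(A) ≈ {-6, -2, 3}

A is real symmetric, so its spectrum consists of real eigenvalues. Expanding the characteristic polynomial of the displayed matrix gives
  det(λ I - A) = p(λ) = λ^3 + (5)λ^2 + (-12)λ + (-36).
Solving p(λ) = 0 yields eigenvalues ≈ -6, -2, 3. (A is shown rounded to 4 decimals, so these recover the underlying integer eigenvalues to within that precision.)
Verification: the trace of A = -5 equals the sum of eigenvalues -5, and det(A) ≈ 35.9995 matches the eigenvalue product 36.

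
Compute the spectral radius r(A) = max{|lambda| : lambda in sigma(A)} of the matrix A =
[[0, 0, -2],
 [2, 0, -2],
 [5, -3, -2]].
r(A) ≈ 2.9458

The eigenvalues of A are the roots of its characteristic polynomial. With M = A (coefficients from the trace, the sum of principal 2x2 minors, and det A):
  p(λ) = det(λ I - M) = λ^3 + 2λ^2 + 4λ - 12.
No integer candidate from the rational root theorem (±divisors of 12) is a root, so the roots are irrational. The cubic discriminant is Δ = -5424 < 0, so there is one real root and a complex-conjugate pair. p(1) = -5 and p(2) = 12 have opposite signs, so a root lies in (1, 2); Newton's method refines it to λ ≈ 1.3828. Dividing out (λ - (1.3828)) leaves approximately λ^2 + 3.3828λ + 8.6779. For λ^2 + 3.3828λ + 8.6779 the discriminant is -23.268. It is negative, so the remaining roots are the complex-conjugate pair λ ≈ -1.6914 ± 2.4118i. Their product equals the constant term, so |λ|^2 ≈ 8.6779 and |λ| ≈ 2.9458.
Thus the eigenvalues (to 4 decimals) are 1.3828 (modulus 1.3828); -1.6914 ± 2.4118i (modulus 2.9458). The spectral radius is the largest modulus: r(A) ≈ 2.9458. (Cross-check: r(A) ≤ ||A||_2 ≈ 6.6476; equality holds whenever A is normal, though it can also hold for some non-normal A.)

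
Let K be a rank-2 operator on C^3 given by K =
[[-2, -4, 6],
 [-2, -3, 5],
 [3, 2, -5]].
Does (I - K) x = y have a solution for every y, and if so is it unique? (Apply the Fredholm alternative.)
(I - K) is invertible (det(I - K) = 6 ≠ 0), so for every y in C^3 the equation (I - K) x = y has a unique solution.

K has rank 2 and factors as K = U V^T = u1 v1^T + u2 v2^T with u1 = (2, 1, 1), v1 = (0, -1, 1), u2 = (2, 2, -3), v2 = (-1, -1, 2) (multiplying out reproduces the displayed K). The nonzero eigenvalues of U V^T coincide with those of the 2 x 2 matrix G = V^T U = [[v1·u1, v1·u2], [v2·u1, v2·u2]] = [[0, -5], [-1, -10]], and by the Sylvester determinant identity det(I_3 - U V^T) = det(I_2 - V^T U) = det([[1, 5], [1, 11]]) = (1)(11) - (5)(1) = 6. (Direct check: I - K =
[[3, 4, -6],
 [2, 4, -5],
 [-3, -2, 6]]
has determinant 6.) The finite-dimensional Fredholm alternative says: either (I - K) is invertible, or ker(I - K) ≠ {0} and then range(I - K) = ker((I - K)^*)^⊥, with dim ker(I - K) = dim ker((I - K)^*). Since det(I - K) ≠ 0, 1 is not an eigenvalue of K and ker(I - K) = {0}, so we are in the first case: for every y there is a unique x = (I - K)^(-1) y. (Explicitly, by the Woodbury identity, (I - U V^T)^(-1) = I + U (I_2 - G)^(-1) V^T.)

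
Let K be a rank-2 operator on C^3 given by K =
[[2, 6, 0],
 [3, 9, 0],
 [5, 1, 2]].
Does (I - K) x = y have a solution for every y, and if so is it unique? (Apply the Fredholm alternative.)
(I - K) is invertible (det(I - K) = 10 ≠ 0), so for every y in C^3 the equation (I - K) x = y has a unique solution.

K has rank 2 and factors as K = U V^T = u1 v1^T + u2 v2^T with u1 = (-2, -3, -1), v1 = (-1, -3, 0), u2 = (0, 0, 2), v2 = (2, -1, 1) (multiplying out reproduces the displayed K). The nonzero eigenvalues of U V^T coincide with those of the 2 x 2 matrix G = V^T U = [[v1·u1, v1·u2], [v2·u1, v2·u2]] = [[11, 0], [-2, 2]], and by the Sylvester determinant identity det(I_3 - U V^T) = det(I_2 - V^T U) = det([[-10, 0], [2, -1]]) = (-10)(-1) - (0)(2) = 10. (Direct check: I - K =
[[-1, -6, 0],
 [-3, -8, 0],
 [-5, -1, -1]]
has determinant 10.) The finite-dimensional Fredholm alternative says: either (I - K) is invertible, or ker(I - K) ≠ {0} and then range(I - K) = ker((I - K)^*)^⊥, with dim ker(I - K) = dim ker((I - K)^*). Since det(I - K) ≠ 0, 1 is not an eigenvalue of K and ker(I - K) = {0}, so we are in the first case: for every y there is a unique x = (I - K)^(-1) y. (Explicitly, by the Woodbury identity, (I - U V^T)^(-1) = I + U (I_2 - G)^(-1) V^T.)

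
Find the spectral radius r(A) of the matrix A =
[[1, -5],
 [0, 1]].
r(A) = 1

The eigenvalues of A are the roots of its characteristic polynomial. With M = A (coefficients from the trace and determinant):
  p(λ) = det(λ I - M) = λ^2 - 2λ + 1.
For λ^2 - 2λ + 1 the discriminant is 0. It is a perfect square (0^2), so the roots are rational: λ = (2 ± 0)/2 = 1, 1.
Thus the eigenvalues (to 4 decimals) are 1 (modulus 1). The spectral radius is the largest modulus: r(A) = 1. (Cross-check: r(A) ≤ ||A||_2 ≈ 5.1926; equality holds whenever A is normal, though it can also hold for some non-normal A.)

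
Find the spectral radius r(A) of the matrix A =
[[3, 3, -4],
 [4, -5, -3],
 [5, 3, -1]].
r(A) ≈ 6.0905

The eigenvalues of A are the roots of its characteristic polynomial. With M = A (coefficients from the trace, the sum of principal 2x2 minors, and det A):
  p(λ) = det(λ I - M) = λ^3 + 3λ^2 + 4λ + 139.
No integer candidate from the rational root theorem (±divisors of 139) is a root, so the roots are irrational. The cubic discriminant is Δ = -506767 < 0, so there is one real root and a complex-conjugate pair. p(-7) = -85 and p(-6) = 7 have opposite signs, so a root lies in (-7, -6); Newton's method refines it to λ ≈ -6.0905. Dividing out (λ - (-6.0905)) leaves approximately λ^2 - 3.0905λ + 22.8225. For λ^2 - 3.0905λ + 22.8225 the discriminant is -81.739. It is negative, so the remaining roots are the complex-conjugate pair λ ≈ 1.5452 ± 4.5205i. Their product equals the constant term, so |λ|^2 ≈ 22.8225 and |λ| ≈ 4.7773.
Thus the eigenvalues (to 4 decimals) are -6.0905 (modulus 6.0905); 1.5452 ± 4.5205i (modulus 4.7773). The spectral radius is the largest modulus: r(A) ≈ 6.0905. (Cross-check: r(A) ≤ ||A||_2 ≈ 8.3546; equality holds whenever A is normal, though it can also hold for some non-normal A.)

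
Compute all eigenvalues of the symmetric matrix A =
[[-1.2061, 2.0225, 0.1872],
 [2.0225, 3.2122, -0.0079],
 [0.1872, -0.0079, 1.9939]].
sigma(A) ≈ {-2, 2, 4}

A is real symmetric, so its spectrum consists of real eigenvalues. Expanding the characteristic polynomial of the displayed matrix gives
  det(λ I - A) = p(λ) = λ^3 + (-4)λ^2 + (-4)λ + (16).
Solving p(λ) = 0 yields eigenvalues ≈ -2, 2, 4. (A is shown rounded to 4 decimals, so these recover the underlying integer eigenvalues to within that precision.)
Verification: the trace of A = 4 equals the sum of eigenvalues 4, and det(A) ≈ -15.9994 matches the eigenvalue product -16.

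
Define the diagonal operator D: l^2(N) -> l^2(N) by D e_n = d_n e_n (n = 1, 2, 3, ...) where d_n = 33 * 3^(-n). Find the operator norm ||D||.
||D|| = 11 (attained at n = 1)

For D diagonal, ||D|| = sup_n |d_n|. The sequence d_n = 33 * 3^(-n) is positive and strictly decreasing (ratio 3^(-1) < 1), so the supremum is d_1 = 33/3 = 11. Hence ||D|| = 11.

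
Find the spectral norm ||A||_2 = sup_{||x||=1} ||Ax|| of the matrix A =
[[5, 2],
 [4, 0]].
||A||_2 = sqrt((45 + sqrt(1769))/2) ≈ 6.5977 (= sqrt(largest eigenvalue of A^T A))

||A||_2 = sigma_max(A) = sqrt(lambda_max(A^T A)). Form the symmetric matrix M = A^T A =
[[41, 10],
 [10, 4]].
Its characteristic polynomial (trace, determinant of M give the coefficients) is
  p(λ) = det(λ I - M) = λ^2 - 45λ + 64.
For λ^2 - 45λ + 64 the discriminant is 1769. It is nonnegative but not a perfect square, so the roots are real and irrational: λ = (45 ± sqrt(1769))/2 ≈ 43.5297, 1.4703.
So the eigenvalues of A^T A are ≈ 1.4703, 43.5297 (all ≥ 0, as they must be for A^T A). The largest is λ_max = (45 + sqrt(1769))/2 ≈ 43.5297, hence ||A||_2 = sqrt(λ_max) = sqrt((45 + sqrt(1769))/2) ≈ 6.5977.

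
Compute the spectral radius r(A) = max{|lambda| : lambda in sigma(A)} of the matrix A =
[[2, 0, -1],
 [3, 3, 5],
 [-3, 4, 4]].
r(A) ≈ 8.0578

The eigenvalues of A are the roots of its characteristic polynomial. With M = A (coefficients from the trace, the sum of principal 2x2 minors, and det A):
  p(λ) = det(λ I - M) = λ^3 - 9λ^2 + 3λ + 37.
No integer candidate from the rational root theorem (±divisors of 37) is a root, so the roots are irrational. The cubic discriminant is Δ = 53568 > 0, so there are three distinct real roots. p(-2) = -13 and p(-1) = 24 have opposite signs, so a root lies in (-2, -1); Newton's method refines it to λ ≈ -1.7229. p(2) = 15 and p(3) = -8 have opposite signs, so a root lies in (2, 3); Newton's method refines it to λ ≈ 2.6651. p(8) = -3 and p(9) = 64 have opposite signs, so a root lies in (8, 9); Newton's method refines it to λ ≈ 8.0578. Check (Vieta): the three roots sum to 9, matching tr M = 9.
Thus the eigenvalues (to 4 decimals) are -1.7229 (modulus 1.7229); 2.6651 (modulus 2.6651); 8.0578 (modulus 8.0578). The spectral radius is the largest modulus: r(A) ≈ 8.0578. (Cross-check: r(A) ≤ ||A||_2 ≈ 8.1036; equality holds whenever A is normal, though it can also hold for some non-normal A.)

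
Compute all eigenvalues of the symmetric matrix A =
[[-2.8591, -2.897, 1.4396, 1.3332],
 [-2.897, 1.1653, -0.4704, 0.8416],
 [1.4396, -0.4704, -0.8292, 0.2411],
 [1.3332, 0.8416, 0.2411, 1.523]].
sigma(A) ≈ {-5, -1, 2, 3}

A is real symmetric, so its spectrum consists of real eigenvalues. Expanding the characteristic polynomial of the displayed matrix gives
  det(λ I - A) = p(λ) = λ^4 + (1)λ^3 + (-19)λ^2 + (11)λ + (30).
Solving p(λ) = 0 yields eigenvalues ≈ -5, -1, 2, 3. (A is shown rounded to 4 decimals, so these recover the underlying integer eigenvalues to within that precision.)
Verification: the trace of A = -1 equals the sum of eigenvalues -1, and det(A) ≈ 29.9994 matches the eigenvalue product 30.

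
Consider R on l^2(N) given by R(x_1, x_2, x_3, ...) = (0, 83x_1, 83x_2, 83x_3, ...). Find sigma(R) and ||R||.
sigma(R) = closed disk {z in C : |z| ≤ 83}; ||R|| = 83

Note R = 83·U where U is the unit right shift (U x)_k = x_{k-1} (with x_0 := 0); so ||R|| = 83||U|| and sigma(R) = 83·sigma(U). ||R x||^2 = sum_{k≥1} |83x_k|^2 = 6889||x||^2, so ||R|| = 83 and sigma(R) ⊂ {|z| ≤ 83}. For any |lambda| < 83, the equation (R - lambda I) x = 0 forces x_1 = 0, then 83x_k = lambda x_{k+1} ⇒ x = 0, so R has no eigenvalues. But (R - lambda I) is not surjective for |lambda| < 83: solving (R - lambda I) x = e_1 would require x_n proportional to (lambda/83)^(-n), which is not in l^2. So every |lambda| < 83 lies in the residual spectrum. The boundary |lambda| = 83 is in the approximate point spectrum (the spectrum is closed). Hence sigma(R) is the closed disk of radius 83.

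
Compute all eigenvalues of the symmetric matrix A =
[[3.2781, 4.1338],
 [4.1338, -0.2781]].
sigma(A) ≈ {-3, 6}

A is real symmetric, so its spectrum consists of real eigenvalues. Expanding the characteristic polynomial of the displayed matrix gives
  det(λ I - A) = p(λ) = λ^2 + (-3)λ + (-18).
Solving p(λ) = 0 yields eigenvalues ≈ -3, 6. (A is shown rounded to 4 decimals, so these recover the underlying integer eigenvalues to within that precision.)
Verification: the trace of A = 3 equals the sum of eigenvalues 3, and det(A) ≈ -17.9999 matches the eigenvalue product -18.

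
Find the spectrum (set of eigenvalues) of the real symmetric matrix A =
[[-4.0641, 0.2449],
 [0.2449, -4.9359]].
sigma(A) ≈ {-5, -4}

A is real symmetric, so its spectrum consists of real eigenvalues. Expanding the characteristic polynomial of the displayed matrix gives
  det(λ I - A) = p(λ) = λ^2 + (9)λ + (20).
Solving p(λ) = 0 yields eigenvalues ≈ -5, -4. (A is shown rounded to 4 decimals, so these recover the underlying integer eigenvalues to within that precision.)
Verification: the trace of A = -9 equals the sum of eigenvalues -9, and det(A) ≈ 20.0000 matches the eigenvalue product 20.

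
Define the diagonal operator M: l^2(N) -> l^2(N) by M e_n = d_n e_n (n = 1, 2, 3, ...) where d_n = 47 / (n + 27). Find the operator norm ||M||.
||M|| = 47/28 (attained at n = 1)

For M diagonal, ||M|| = sup_n |d_n| = sup_n 47/(n + 27). This is positive and strictly decreasing in n, so the supremum is attained at n = 1: d_1 = 47/(1 + 27) = 47/28. Hence ||M|| = 47/28.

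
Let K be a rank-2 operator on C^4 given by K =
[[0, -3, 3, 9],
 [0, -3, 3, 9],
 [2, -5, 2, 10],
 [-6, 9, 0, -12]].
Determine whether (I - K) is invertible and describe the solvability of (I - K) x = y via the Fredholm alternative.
(I - K) is invertible (det(I - K) = 2 ≠ 0), so for every y in C^4 the equation (I - K) x = y has a unique solution.

K has rank 2 and factors as K = U V^T = u1 v1^T + u2 v2^T with u1 = (0, 0, 1, -3), v1 = (2, -2, -1, 1), u2 = (3, 3, 3, -3), v2 = (0, -1, 1, 3) (multiplying out reproduces the displayed K). The nonzero eigenvalues of U V^T coincide with those of the 2 x 2 matrix G = V^T U = [[v1·u1, v1·u2], [v2·u1, v2·u2]] = [[-4, -6], [-8, -9]], and by the Sylvester determinant identity det(I_4 - U V^T) = det(I_2 - V^T U) = det([[5, 6], [8, 10]]) = (5)(10) - (6)(8) = 2. (Direct check: I - K =
[[1, 3, -3, -9],
 [0, 4, -3, -9],
 [-2, 5, -1, -10],
 [6, -9, 0, 13]]
has determinant 2.) The finite-dimensional Fredholm alternative says: either (I - K) is invertible, or ker(I - K) ≠ {0} and then range(I - K) = ker((I - K)^*)^⊥, with dim ker(I - K) = dim ker((I - K)^*). Since det(I - K) ≠ 0, 1 is not an eigenvalue of K and ker(I - K) = {0}, so we are in the first case: for every y there is a unique x = (I - K)^(-1) y. (Explicitly, by the Woodbury identity, (I - U V^T)^(-1) = I + U (I_2 - G)^(-1) V^T.)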